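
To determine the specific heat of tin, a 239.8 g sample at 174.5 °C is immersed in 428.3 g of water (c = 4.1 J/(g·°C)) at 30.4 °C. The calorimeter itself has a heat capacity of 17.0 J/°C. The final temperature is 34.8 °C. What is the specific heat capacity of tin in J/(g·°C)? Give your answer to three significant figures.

q_gained = (428.3 × 4.1 + 17.0) × (34.8 − 30.4) = 7801 J
q_lost = 239.8 × c × (174.5 − 34.8) = 33500.06 c
Set equal: c = 7801 / 33500.06 = 0.233 J/(g·°C)

c = 0.233 J/(g·°C)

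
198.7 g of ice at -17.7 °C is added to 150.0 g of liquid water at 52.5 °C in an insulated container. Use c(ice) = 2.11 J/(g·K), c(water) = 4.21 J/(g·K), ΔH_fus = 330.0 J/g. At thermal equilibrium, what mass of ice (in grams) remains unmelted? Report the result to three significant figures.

Heat to warm all ice to 0 °C: 198.7×2.11×17.7 = 7420.8 J
Heat released by water cooling to 0 °C: 150.0×4.21×52.5 = 33154 J
33154 J < 7420.8 + 198.7×330.0 = 72991.8 J, so not all ice melts; final T = 0 °C.
Heat left for melting: 33154 − 7420.8 = 25733.2 J
Mass melted = 25733.2 / 330.0 = 77.98 g
Ice remaining = 198.7 − 77.98 = 120.72 g

m_ice remaining = 121 g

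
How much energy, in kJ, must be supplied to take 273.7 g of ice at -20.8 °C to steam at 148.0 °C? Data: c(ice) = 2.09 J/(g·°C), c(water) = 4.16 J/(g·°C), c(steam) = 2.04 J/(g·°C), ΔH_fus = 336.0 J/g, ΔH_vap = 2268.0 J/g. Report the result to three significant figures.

q1 (heat ice -20.8→0.0 °C): 273.7 × 2.09 × 20.8 = 11898 J
q2 (melt at 0 °C): 273.7 × 336.0 = 91963 J
q3 (heat water 0.0→100.0 °C): 273.7 × 4.16 × 100.0 = 113859 J
q4 (vaporize at 100 °C): 273.7 × 2268.0 = 620752 J
q5 (heat steam 100.0→148.0 °C): 273.7 × 2.04 × 48.0 = 26801 J
Total: 11898 + 91963 + 113859 + 620752 + 26801 = 865273 J = 865 kJ

q = 865 kJ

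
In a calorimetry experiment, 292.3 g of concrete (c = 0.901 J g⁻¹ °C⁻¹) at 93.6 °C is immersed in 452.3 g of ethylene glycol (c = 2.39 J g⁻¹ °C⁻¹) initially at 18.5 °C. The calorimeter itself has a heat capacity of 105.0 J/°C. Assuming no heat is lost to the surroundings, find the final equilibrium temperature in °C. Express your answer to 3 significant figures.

Heat lost by concrete = heat gained by ethylene glycol + calorimeter.
(292.3)(0.901)(93.6 − T) = [(452.3)(2.39) + 105.0](T − 18.5)
263.3623 (93.6 − T) = 1185.997 (T − 18.5)
24651 − 263.3623 T = 1185.997 T − 21941
46592 = 1449.3593 T
T = 32.147 °C

T_f = 32.1 °C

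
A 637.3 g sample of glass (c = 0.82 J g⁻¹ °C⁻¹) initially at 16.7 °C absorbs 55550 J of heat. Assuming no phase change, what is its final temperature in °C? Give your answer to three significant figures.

ΔT = q / (m c) = 55550 / (637.3 × 0.82) = 106.3 °C
T_f = 16.7 + 106.3 = 123.0 °C

T_f = 123 °C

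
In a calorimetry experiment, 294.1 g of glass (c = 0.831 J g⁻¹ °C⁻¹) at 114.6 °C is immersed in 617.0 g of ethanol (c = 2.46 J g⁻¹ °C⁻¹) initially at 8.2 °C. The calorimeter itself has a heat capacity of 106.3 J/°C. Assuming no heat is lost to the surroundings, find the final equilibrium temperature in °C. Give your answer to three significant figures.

Heat lost by glass = heat gained by ethanol + calorimeter.
(294.1)(0.831)(114.6 − T) = [(617.0)(2.46) + 106.3](T − 8.2)
244.3971 (114.6 − T) = 1624.12 (T − 8.2)
28008 − 244.3971 T = 1624.12 T − 13318
41326 = 1868.5171 T
T = 22.12 °C

T_f = 22.1 °C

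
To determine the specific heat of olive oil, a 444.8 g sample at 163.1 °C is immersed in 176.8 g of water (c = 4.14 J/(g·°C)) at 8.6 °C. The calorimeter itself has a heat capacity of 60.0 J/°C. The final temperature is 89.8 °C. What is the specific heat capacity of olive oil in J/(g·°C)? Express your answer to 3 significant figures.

c = 1.97 J/(g·°C)

q_gained = (176.8 × 4.14 + 60.0) × (89.8 − 8.6) = 64310 J
q_lost = 444.8 × c × (163.1 − 89.8) = 32603.84 c
Set equal: c = 64310 / 32603.84 = 1.97 J/(g·°C)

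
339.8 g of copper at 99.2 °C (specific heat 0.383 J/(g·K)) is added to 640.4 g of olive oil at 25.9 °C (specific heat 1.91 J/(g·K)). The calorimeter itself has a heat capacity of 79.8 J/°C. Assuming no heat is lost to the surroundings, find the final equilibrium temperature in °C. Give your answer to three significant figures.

T_f = 32.6 °C

Heat lost by copper = heat gained by olive oil + calorimeter.
(339.8)(0.383)(99.2 − T) = [(640.4)(1.91) + 79.8](T − 25.9)
130.1434 (99.2 − T) = 1302.964 (T − 25.9)
12910 − 130.1434 T = 1302.964 T − 33747
46657 = 1433.1074 T
T = 32.56 °C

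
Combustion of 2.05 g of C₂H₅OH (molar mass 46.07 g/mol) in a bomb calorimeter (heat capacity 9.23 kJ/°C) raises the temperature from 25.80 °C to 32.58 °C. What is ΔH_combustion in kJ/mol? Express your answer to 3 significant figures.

ΔH = -1410 kJ/mol

ΔT = 32.58 − 25.80 = 6.78 °C
q_cal = C_cal × ΔT = 9.23 × 6.78 = 62.5794 kJ
n = 2.05 / 46.07 = 0.04450 mol
q_rxn = −q_cal = -62.5794 kJ
ΔH = -62.5794 / 0.04450 = -1406 kJ/mol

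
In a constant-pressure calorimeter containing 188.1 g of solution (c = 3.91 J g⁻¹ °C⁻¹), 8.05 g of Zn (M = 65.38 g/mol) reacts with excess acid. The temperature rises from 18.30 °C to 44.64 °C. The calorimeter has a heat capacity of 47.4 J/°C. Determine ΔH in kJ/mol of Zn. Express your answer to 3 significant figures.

|ΔT| = |44.64 − 18.30| = 26.34 °C
|q_surr| = (188.1 × 3.91 + 47.4) × 26.34 = 782.871 × 26.34 = 20621 J
n(Zn) = 8.05 / 65.38 = 0.12313 mol
Temperature rose, so q_rxn = −|q_surr| = -20.621 kJ
ΔH = q_rxn / n = -167.47 kJ/mol

ΔH = -167 kJ/mol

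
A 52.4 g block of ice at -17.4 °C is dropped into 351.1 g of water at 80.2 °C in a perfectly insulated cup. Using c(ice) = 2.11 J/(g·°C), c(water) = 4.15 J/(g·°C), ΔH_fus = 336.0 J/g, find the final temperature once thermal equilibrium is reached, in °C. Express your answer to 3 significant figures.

Heat to bring ice to 0 °C and melt it: q₁ = 52.4×2.11×17.4 + 52.4×336.0 = 19530 J
Heat the water can supply cooling to 0 °C: 351.1×4.15×80.2 = 116857 J > q₁, so all ice melts.
Energy balance: 351.1×4.15×(80.2 − T) = 19530 + 52.4×4.15×(T − 0)
1457.065(80.2 − T) = 19530 + 217.46 T
116857 − 19530 = 1674.525 T
T = 97327 / 1674.525 = 58.12 °C

T_f = 58.1 °C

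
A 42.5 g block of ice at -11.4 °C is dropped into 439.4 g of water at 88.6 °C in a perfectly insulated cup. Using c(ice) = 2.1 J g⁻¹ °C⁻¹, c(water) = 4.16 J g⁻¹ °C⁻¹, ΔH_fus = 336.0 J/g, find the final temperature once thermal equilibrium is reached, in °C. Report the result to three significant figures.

T_f = 73.2 °C

Heat to bring ice to 0 °C and melt it: q₁ = 42.5×2.1×11.4 + 42.5×336.0 = 15297 J
Heat the water can supply cooling to 0 °C: 439.4×4.16×88.6 = 161952 J > q₁, so all ice melts.
Energy balance: 439.4×4.16×(88.6 − T) = 15297 + 42.5×4.16×(T − 0)
1827.904(88.6 − T) = 15297 + 176.8 T
161952 − 15297 = 2004.704 T
T = 146655 / 2004.704 = 73.16 °C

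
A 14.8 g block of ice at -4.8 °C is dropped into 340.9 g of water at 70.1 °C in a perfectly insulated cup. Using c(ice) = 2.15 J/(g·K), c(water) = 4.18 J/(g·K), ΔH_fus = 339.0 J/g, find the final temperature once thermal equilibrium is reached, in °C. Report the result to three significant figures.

T_f = 63.7 °C

Heat to bring ice to 0 °C and melt it: q₁ = 14.8×2.15×4.8 + 14.8×339.0 = 5169.9 J
Heat the water can supply cooling to 0 °C: 340.9×4.18×70.1 = 99889.8 J > q₁, so all ice melts.
Energy balance: 340.9×4.18×(70.1 − T) = 5169.9 + 14.8×4.18×(T − 0)
1424.962(70.1 − T) = 5169.9 + 61.864 T
99889.8 − 5169.9 = 1486.826 T
T = 94719.9 / 1486.826 = 63.71 °C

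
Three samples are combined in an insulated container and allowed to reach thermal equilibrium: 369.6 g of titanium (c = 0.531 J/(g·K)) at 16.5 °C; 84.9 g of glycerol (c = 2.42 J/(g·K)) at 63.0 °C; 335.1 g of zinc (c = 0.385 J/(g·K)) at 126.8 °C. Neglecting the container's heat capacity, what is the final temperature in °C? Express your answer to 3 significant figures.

T_f = 61.3 °C

Σ mᵢcᵢ(T − Tᵢ) = 0  ⇒  T = Σ mᵢcᵢTᵢ / Σ mᵢcᵢ
Σ mᵢcᵢ = 369.6×0.531 + 84.9×2.42 + 335.1×0.385 = 530.7291
Σ mᵢcᵢTᵢ = 196.2576×16.5 + 205.458×63.0 + 129.0135×126.8 = 32541
T = 32541 / 530.7291 = 61.31 °C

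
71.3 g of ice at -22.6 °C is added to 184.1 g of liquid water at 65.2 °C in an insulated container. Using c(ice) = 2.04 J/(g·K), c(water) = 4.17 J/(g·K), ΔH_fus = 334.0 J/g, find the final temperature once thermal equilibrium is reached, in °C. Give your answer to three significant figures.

Heat to bring ice to 0 °C and melt it: q₁ = 71.3×2.04×22.6 + 71.3×334.0 = 27101 J
Heat the water can supply cooling to 0 °C: 184.1×4.17×65.2 = 50053.8 J > q₁, so all ice melts.
Energy balance: 184.1×4.17×(65.2 − T) = 27101 + 71.3×4.17×(T − 0)
767.697(65.2 − T) = 27101 + 297.321 T
50053.8 − 27101 = 1065.018 T
T = 22952.8 / 1065.018 = 21.55 °C

T_f = 21.6 °C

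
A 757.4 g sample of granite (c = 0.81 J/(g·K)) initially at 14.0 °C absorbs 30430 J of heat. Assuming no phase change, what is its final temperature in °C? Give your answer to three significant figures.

ΔT = q / (m c) = 30430 / (757.4 × 0.81) = 49.60 °C
T_f = 14.0 + 49.60 = 63.60 °C

T_f = 63.6 °C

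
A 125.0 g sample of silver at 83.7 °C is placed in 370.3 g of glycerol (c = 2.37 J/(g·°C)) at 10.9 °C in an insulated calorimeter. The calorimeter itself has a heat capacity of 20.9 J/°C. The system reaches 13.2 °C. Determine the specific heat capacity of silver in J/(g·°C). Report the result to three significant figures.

q_gained = (370.3 × 2.37 + 20.9) × (13.2 − 10.9) = 2067 J
q_lost = 125.0 × c × (83.7 − 13.2) = 8812.5 c
Set equal: c = 2067 / 8812.5 = 0.235 J/(g·°C)

c = 0.235 J/(g·°C)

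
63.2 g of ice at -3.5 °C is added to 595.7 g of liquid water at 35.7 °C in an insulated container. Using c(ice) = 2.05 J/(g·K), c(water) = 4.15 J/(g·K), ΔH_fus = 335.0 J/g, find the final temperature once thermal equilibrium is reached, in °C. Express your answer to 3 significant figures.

Heat to bring ice to 0 °C and melt it: q₁ = 63.2×2.05×3.5 + 63.2×335.0 = 21625 J
Heat the water can supply cooling to 0 °C: 595.7×4.15×35.7 = 88255.9 J > q₁, so all ice melts.
Energy balance: 595.7×4.15×(35.7 − T) = 21625 + 63.2×4.15×(T − 0)
2472.155(35.7 − T) = 21625 + 262.28 T
88255.9 − 21625 = 2734.435 T
T = 66630.9 / 2734.435 = 24.37 °C

T_f = 24.4 °C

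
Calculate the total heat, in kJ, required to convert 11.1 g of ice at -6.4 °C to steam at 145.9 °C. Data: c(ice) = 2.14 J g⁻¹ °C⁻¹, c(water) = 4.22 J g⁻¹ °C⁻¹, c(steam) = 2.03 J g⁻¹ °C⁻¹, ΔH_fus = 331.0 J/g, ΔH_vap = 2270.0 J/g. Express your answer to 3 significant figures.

q1 (heat ice -6.4→0.0 °C): 11.1 × 2.14 × 6.4 = 152 J
q2 (melt at 0 °C): 11.1 × 331.0 = 3674 J
q3 (heat water 0.0→100.0 °C): 11.1 × 4.22 × 100.0 = 4684 J
q4 (vaporize at 100 °C): 11.1 × 2270.0 = 25197 J
q5 (heat steam 100.0→145.9 °C): 11.1 × 2.03 × 45.9 = 1034 J
Total: 152 + 3674 + 4684 + 25197 + 1034 = 34741 J = 34.7 kJ

q = 34.7 kJ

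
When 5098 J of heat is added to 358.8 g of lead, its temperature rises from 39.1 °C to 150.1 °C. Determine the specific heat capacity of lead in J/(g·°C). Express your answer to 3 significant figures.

c = 0.128 J/(g·°C)

c = q / (m ΔT) = 5098 / (358.8 × 111.0)
c = 5098 / 39826.8 = 0.128 J/(g·°C)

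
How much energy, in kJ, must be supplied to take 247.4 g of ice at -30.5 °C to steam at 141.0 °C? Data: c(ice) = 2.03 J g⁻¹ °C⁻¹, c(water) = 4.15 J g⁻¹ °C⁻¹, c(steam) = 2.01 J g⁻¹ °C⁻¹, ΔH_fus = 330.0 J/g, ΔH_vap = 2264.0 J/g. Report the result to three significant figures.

q1 (heat ice -30.5→0.0 °C): 247.4 × 2.03 × 30.5 = 15318 J
q2 (melt at 0 °C): 247.4 × 330.0 = 81642 J
q3 (heat water 0.0→100.0 °C): 247.4 × 4.15 × 100.0 = 102671 J
q4 (vaporize at 100 °C): 247.4 × 2264.0 = 560114 J
q5 (heat steam 100.0→141.0 °C): 247.4 × 2.01 × 41.0 = 20388 J
Total: 15318 + 81642 + 102671 + 560114 + 20388 = 780133 J = 780 kJ

q = 780 kJ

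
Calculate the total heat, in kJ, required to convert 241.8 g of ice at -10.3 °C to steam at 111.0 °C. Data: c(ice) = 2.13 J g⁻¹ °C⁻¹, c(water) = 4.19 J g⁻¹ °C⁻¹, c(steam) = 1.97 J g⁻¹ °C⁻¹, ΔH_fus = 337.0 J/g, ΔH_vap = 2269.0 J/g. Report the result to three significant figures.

q1 (heat ice -10.3→0.0 °C): 241.8 × 2.13 × 10.3 = 5305 J
q2 (melt at 0 °C): 241.8 × 337.0 = 81487 J
q3 (heat water 0.0→100.0 °C): 241.8 × 4.19 × 100.0 = 101314 J
q4 (vaporize at 100 °C): 241.8 × 2269.0 = 548644 J
q5 (heat steam 100.0→111.0 °C): 241.8 × 1.97 × 11.0 = 5240 J
Total: 5305 + 81487 + 101314 + 548644 + 5240 = 741990 J = 742 kJ

q = 742 kJ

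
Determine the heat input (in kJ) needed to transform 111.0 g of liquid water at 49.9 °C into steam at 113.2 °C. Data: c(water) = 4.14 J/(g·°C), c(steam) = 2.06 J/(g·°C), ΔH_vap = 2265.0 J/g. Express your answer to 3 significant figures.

q = 277 kJ

q1 (heat water 49.9→100.0 °C): 111.0 × 4.14 × 50.1 = 23023 J
q2 (vaporize at 100 °C): 111.0 × 2265.0 = 251415 J
q3 (heat steam 100.0→113.2 °C): 111.0 × 2.06 × 13.2 = 3018 J
Total: 23023 + 251415 + 3018 = 277456 J = 277 kJ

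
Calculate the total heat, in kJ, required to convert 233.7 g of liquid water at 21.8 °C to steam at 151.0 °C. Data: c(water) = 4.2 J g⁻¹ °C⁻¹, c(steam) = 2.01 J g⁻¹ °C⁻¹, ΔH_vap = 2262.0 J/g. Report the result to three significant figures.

q1 (heat water 21.8→100.0 °C): 233.7 × 4.2 × 78.2 = 76756 J
q2 (vaporize at 100 °C): 233.7 × 2262.0 = 528629 J
q3 (heat steam 100.0→151.0 °C): 233.7 × 2.01 × 51.0 = 23957 J
Total: 76756 + 528629 + 23957 = 629342 J = 629 kJ

q = 629 kJ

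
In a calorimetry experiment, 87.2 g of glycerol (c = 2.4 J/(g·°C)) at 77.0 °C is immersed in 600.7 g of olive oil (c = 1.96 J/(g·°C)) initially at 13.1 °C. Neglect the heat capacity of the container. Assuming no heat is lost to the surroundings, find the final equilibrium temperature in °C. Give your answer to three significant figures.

T_f = 22.7 °C

Heat lost by glycerol = heat gained by olive oil.
(87.2)(2.4)(77.0 − T) = (600.7)(1.96)(T − 13.1)
209.28 (77.0 − T) = 1177.372 (T − 13.1)
16115 − 209.28 T = 1177.372 T − 15424
31539 = 1386.652 T
T = 22.74 °C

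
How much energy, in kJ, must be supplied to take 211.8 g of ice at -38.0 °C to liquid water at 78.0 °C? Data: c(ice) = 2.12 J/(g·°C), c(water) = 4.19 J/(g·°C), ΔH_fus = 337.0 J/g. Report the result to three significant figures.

q = 158 kJ

q1 (heat ice -38.0→0.0 °C): 211.8 × 2.12 × 38.0 = 17063 J
q2 (melt at 0 °C): 211.8 × 337.0 = 71377 J
q3 (heat water 0.0→78.0 °C): 211.8 × 4.19 × 78.0 = 69220 J
Total: 17063 + 71377 + 69220 = 157660 J = 158 kJ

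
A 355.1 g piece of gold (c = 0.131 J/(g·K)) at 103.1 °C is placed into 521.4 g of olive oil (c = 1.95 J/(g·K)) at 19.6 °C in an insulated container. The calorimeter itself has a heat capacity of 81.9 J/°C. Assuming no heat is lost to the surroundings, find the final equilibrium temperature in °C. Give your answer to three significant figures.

T_f = 23.0 °C

Heat lost by gold = heat gained by olive oil + calorimeter.
(355.1)(0.131)(103.1 − T) = [(521.4)(1.95) + 81.9](T − 19.6)
46.5181 (103.1 − T) = 1098.63 (T − 19.6)
4796.0 − 46.5181 T = 1098.63 T − 21533
26329.0 = 1145.1481 T
T = 22.99 °C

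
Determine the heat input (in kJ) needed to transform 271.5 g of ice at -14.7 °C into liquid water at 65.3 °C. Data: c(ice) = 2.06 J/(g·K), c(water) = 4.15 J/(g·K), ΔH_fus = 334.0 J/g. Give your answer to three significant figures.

q1 (heat ice -14.7→0.0 °C): 271.5 × 2.06 × 14.7 = 8222 J
q2 (melt at 0 °C): 271.5 × 334.0 = 90681 J
q3 (heat water 0.0→65.3 °C): 271.5 × 4.15 × 65.3 = 73575 J
Total: 8222 + 90681 + 73575 = 172478 J = 172 kJ

q = 172 kJ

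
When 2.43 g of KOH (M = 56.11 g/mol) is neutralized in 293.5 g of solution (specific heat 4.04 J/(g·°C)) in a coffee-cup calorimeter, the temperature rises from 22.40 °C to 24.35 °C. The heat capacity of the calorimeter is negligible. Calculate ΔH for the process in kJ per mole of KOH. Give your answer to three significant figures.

|ΔT| = |24.35 − 22.40| = 1.95 °C
|q_surr| = (293.5 × 4.04) × 1.95 = 1185.74 × 1.95 = 2312 J
n(KOH) = 2.43 / 56.11 = 0.04331 mol
Temperature rose, so q_rxn = −|q_surr| = -2.312 kJ
ΔH = q_rxn / n = -53.38 kJ/mol

ΔH = -53.4 kJ/mol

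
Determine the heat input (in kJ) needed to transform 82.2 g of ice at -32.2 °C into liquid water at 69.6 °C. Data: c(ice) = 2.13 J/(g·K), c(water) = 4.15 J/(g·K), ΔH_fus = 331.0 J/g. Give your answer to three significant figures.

q1 (heat ice -32.2→0.0 °C): 82.2 × 2.13 × 32.2 = 5638 J
q2 (melt at 0 °C): 82.2 × 331.0 = 27208 J
q3 (heat water 0.0→69.6 °C): 82.2 × 4.15 × 69.6 = 23743 J
Total: 5638 + 27208 + 23743 = 56589 J = 56.6 kJ

q = 56.6 kJ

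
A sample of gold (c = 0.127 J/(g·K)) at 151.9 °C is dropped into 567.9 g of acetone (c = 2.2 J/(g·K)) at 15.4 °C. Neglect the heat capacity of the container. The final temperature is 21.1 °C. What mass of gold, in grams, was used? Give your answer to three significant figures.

q_gained = (567.9 × 2.2) × (21.1 − 15.4) = 7121 J
q_lost = m × 0.127 × (151.9 − 21.1) = 16.6116 m
m = 7121 / 16.6116 = 429 g

m = 429 g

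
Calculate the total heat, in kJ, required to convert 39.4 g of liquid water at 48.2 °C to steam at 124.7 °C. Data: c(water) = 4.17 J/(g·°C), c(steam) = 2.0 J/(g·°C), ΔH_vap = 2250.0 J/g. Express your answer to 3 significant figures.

q1 (heat water 48.2→100.0 °C): 39.4 × 4.17 × 51.8 = 8511 J
q2 (vaporize at 100 °C): 39.4 × 2250.0 = 88650 J
q3 (heat steam 100.0→124.7 °C): 39.4 × 2.0 × 24.7 = 1946 J
Total: 8511 + 88650 + 1946 = 99107 J = 99.1 kJ

q = 99.1 kJ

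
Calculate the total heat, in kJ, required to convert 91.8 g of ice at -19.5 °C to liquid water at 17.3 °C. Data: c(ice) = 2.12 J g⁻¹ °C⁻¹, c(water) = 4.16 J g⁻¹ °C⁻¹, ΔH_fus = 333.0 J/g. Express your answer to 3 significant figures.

q = 41.0 kJ

q1 (heat ice -19.5→0.0 °C): 91.8 × 2.12 × 19.5 = 3795 J
q2 (melt at 0 °C): 91.8 × 333.0 = 30569 J
q3 (heat water 0.0→17.3 °C): 91.8 × 4.16 × 17.3 = 6607 J
Total: 3795 + 30569 + 6607 = 40971 J = 41.0 kJ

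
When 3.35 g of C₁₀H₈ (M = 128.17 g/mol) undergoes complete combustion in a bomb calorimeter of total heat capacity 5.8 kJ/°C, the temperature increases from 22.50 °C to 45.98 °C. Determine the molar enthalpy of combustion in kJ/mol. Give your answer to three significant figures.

ΔT = 45.98 − 22.50 = 23.48 °C
q_cal = C_cal × ΔT = 5.8 × 23.48 = 136.184 kJ
n = 3.35 / 128.17 = 0.02614 mol
q_rxn = −q_cal = -136.184 kJ
ΔH = -136.184 / 0.02614 = -5210 kJ/mol

ΔH = -5210 kJ/mol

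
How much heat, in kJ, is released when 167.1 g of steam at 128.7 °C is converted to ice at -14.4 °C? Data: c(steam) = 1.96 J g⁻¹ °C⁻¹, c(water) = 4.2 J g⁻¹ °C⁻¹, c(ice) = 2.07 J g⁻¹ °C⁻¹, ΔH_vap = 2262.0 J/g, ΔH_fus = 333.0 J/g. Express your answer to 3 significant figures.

q1 (cool steam 128.7→100 °C): 167.1 × 1.96 × 28.7 = 9400 J
q2 (condense at 100 °C): 167.1 × 2262.0 = 377980 J
q3 (cool water 100→0 °C): 167.1 × 4.2 × 100.0 = 70182 J
q4 (freeze at 0 °C): 167.1 × 333.0 = 55644 J
q5 (cool ice 0→-14.4 °C): 167.1 × 2.07 × 14.4 = 4981 J
Total: 9400 + 377980 + 70182 + 55644 + 4981 = 518187 J = 518 kJ

q = 518 kJ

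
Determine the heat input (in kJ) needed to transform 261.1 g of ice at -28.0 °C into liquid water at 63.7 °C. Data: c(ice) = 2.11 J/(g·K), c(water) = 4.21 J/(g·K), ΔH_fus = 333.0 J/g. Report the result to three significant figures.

q1 (heat ice -28.0→0.0 °C): 261.1 × 2.11 × 28.0 = 15426 J
q2 (melt at 0 °C): 261.1 × 333.0 = 86946 J
q3 (heat water 0.0→63.7 °C): 261.1 × 4.21 × 63.7 = 70021 J
Total: 15426 + 86946 + 70021 = 172393 J = 172 kJ

q = 172 kJ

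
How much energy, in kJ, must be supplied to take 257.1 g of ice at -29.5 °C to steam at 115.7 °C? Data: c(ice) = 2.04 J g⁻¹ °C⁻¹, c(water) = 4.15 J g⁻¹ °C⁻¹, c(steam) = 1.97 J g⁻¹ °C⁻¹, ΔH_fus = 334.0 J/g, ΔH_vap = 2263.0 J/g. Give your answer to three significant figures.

q1 (heat ice -29.5→0.0 °C): 257.1 × 2.04 × 29.5 = 15472 J
q2 (melt at 0 °C): 257.1 × 334.0 = 85871 J
q3 (heat water 0.0→100.0 °C): 257.1 × 4.15 × 100.0 = 106697 J
q4 (vaporize at 100 °C): 257.1 × 2263.0 = 581817 J
q5 (heat steam 100.0→115.7 °C): 257.1 × 1.97 × 15.7 = 7952 J
Total: 15472 + 85871 + 106697 + 581817 + 7952 = 797809 J = 798 kJ

q = 798 kJ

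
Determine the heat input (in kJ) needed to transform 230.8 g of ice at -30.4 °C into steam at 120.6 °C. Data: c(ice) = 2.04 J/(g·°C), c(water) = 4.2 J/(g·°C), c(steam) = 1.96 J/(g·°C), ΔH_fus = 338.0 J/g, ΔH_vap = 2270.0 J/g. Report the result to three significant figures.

q = 722 kJ

q1 (heat ice -30.4→0.0 °C): 230.8 × 2.04 × 30.4 = 14313 J
q2 (melt at 0 °C): 230.8 × 338.0 = 78010 J
q3 (heat water 0.0→100.0 °C): 230.8 × 4.2 × 100.0 = 96936 J
q4 (vaporize at 100 °C): 230.8 × 2270.0 = 523916 J
q5 (heat steam 100.0→120.6 °C): 230.8 × 1.96 × 20.6 = 9319 J
Total: 14313 + 78010 + 96936 + 523916 + 9319 = 722494 J = 722 kJ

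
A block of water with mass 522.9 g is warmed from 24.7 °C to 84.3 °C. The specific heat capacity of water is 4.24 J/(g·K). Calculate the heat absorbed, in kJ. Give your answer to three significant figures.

q = m c ΔT = 522.9 × 4.24 × (84.3 − 24.7)
q = 522.9 × 4.24 × 59.6 = 132100 J = 132 kJ

q = 132 kJ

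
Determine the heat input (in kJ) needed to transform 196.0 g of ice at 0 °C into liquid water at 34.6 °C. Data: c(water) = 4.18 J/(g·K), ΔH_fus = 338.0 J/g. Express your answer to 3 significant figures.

q = 94.6 kJ

q1 (melt at 0 °C): 196.0 × 338.0 = 66248 J
q2 (heat water 0.0→34.6 °C): 196.0 × 4.18 × 34.6 = 28347 J
Total: 66248 + 28347 = 94595 J = 94.6 kJ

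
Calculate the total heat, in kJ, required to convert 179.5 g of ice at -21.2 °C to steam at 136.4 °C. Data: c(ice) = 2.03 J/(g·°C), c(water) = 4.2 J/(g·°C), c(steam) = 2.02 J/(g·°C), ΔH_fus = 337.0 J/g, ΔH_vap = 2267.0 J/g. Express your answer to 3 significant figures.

q = 564 kJ

q1 (heat ice -21.2→0.0 °C): 179.5 × 2.03 × 21.2 = 7725 J
q2 (melt at 0 °C): 179.5 × 337.0 = 60492 J
q3 (heat water 0.0→100.0 °C): 179.5 × 4.2 × 100.0 = 75390 J
q4 (vaporize at 100 °C): 179.5 × 2267.0 = 406927 J
q5 (heat steam 100.0→136.4 °C): 179.5 × 2.02 × 36.4 = 13198 J
Total: 7725 + 60492 + 75390 + 406927 + 13198 = 563732 J = 564 kJ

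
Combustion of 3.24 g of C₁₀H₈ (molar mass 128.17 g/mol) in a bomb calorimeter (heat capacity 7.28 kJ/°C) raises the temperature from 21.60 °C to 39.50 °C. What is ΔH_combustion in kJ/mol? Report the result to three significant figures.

ΔT = 39.50 − 21.60 = 17.90 °C
q_cal = C_cal × ΔT = 7.28 × 17.90 = 130.312 kJ
n = 3.24 / 128.17 = 0.02528 mol
q_rxn = −q_cal = -130.312 kJ
ΔH = -130.312 / 0.02528 = -5154.7 kJ/mol

ΔH = -5150 kJ/mol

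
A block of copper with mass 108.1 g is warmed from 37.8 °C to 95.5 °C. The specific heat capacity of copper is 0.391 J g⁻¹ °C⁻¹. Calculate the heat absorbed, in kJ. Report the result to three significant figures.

q = m c ΔT = 108.1 × 0.391 × (95.5 − 37.8)
q = 108.1 × 0.391 × 57.7 = 2439 J = 2.44 kJ

q = 2.44 kJ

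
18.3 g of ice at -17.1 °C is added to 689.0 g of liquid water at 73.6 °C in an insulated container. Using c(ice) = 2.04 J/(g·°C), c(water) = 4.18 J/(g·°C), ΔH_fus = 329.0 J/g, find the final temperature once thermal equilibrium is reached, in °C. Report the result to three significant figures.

Heat to bring ice to 0 °C and melt it: q₁ = 18.3×2.04×17.1 + 18.3×329.0 = 6659.1 J
Heat the water can supply cooling to 0 °C: 689.0×4.18×73.6 = 211969 J > q₁, so all ice melts.
Energy balance: 689.0×4.18×(73.6 − T) = 6659.1 + 18.3×4.18×(T − 0)
2880.02(73.6 − T) = 6659.1 + 76.494 T
211969 − 6659.1 = 2956.514 T
T = 205309.9 / 2956.514 = 69.44 °C

T_f = 69.4 °C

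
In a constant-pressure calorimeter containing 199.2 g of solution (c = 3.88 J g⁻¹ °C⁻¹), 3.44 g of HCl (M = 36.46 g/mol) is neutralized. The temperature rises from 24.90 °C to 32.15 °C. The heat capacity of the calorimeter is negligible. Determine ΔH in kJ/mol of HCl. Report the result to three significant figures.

|ΔT| = |32.15 − 24.90| = 7.25 °C
|q_surr| = (199.2 × 3.88) × 7.25 = 772.896 × 7.25 = 5603 J
n(HCl) = 3.44 / 36.46 = 0.09435 mol
Temperature rose, so q_rxn = −|q_surr| = -5.603 kJ
ΔH = q_rxn / n = -59.39 kJ/mol

ΔH = -59.4 kJ/mol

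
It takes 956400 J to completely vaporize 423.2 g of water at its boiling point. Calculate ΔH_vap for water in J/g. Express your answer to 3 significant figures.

ΔH_vap = q / m = 956400 / 423.2 = 2260 J/g

ΔH_vap = 2260 J/g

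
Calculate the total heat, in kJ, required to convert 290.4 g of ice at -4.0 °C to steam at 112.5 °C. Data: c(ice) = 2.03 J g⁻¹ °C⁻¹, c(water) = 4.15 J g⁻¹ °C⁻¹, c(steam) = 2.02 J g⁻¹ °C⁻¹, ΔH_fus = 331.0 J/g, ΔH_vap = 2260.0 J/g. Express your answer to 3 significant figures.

q = 883 kJ

q1 (heat ice -4.0→0.0 °C): 290.4 × 2.03 × 4.0 = 2358 J
q2 (melt at 0 °C): 290.4 × 331.0 = 96122 J
q3 (heat water 0.0→100.0 °C): 290.4 × 4.15 × 100.0 = 120516 J
q4 (vaporize at 100 °C): 290.4 × 2260.0 = 656304 J
q5 (heat steam 100.0→112.5 °C): 290.4 × 2.02 × 12.5 = 7333 J
Total: 2358 + 96122 + 120516 + 656304 + 7333 = 882633 J = 883 kJ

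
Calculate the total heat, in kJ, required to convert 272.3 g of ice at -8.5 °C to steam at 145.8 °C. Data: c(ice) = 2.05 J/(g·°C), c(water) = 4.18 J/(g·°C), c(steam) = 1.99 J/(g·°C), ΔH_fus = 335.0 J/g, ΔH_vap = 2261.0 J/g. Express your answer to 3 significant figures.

q = 850 kJ

q1 (heat ice -8.5→0.0 °C): 272.3 × 2.05 × 8.5 = 4745 J
q2 (melt at 0 °C): 272.3 × 335.0 = 91221 J
q3 (heat water 0.0→100.0 °C): 272.3 × 4.18 × 100.0 = 113821 J
q4 (vaporize at 100 °C): 272.3 × 2261.0 = 615670 J
q5 (heat steam 100.0→145.8 °C): 272.3 × 1.99 × 45.8 = 24818 J
Total: 4745 + 91221 + 113821 + 615670 + 24818 = 850275 J = 850 kJ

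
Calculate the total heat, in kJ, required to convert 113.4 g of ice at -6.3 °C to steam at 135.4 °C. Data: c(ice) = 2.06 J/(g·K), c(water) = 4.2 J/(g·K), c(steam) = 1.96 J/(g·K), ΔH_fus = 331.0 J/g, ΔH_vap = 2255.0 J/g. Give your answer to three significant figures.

q = 350 kJ

q1 (heat ice -6.3→0.0 °C): 113.4 × 2.06 × 6.3 = 1472 J
q2 (melt at 0 °C): 113.4 × 331.0 = 37535 J
q3 (heat water 0.0→100.0 °C): 113.4 × 4.2 × 100.0 = 47628 J
q4 (vaporize at 100 °C): 113.4 × 2255.0 = 255717 J
q5 (heat steam 100.0→135.4 °C): 113.4 × 1.96 × 35.4 = 7868 J
Total: 1472 + 37535 + 47628 + 255717 + 7868 = 350220 J = 350 kJ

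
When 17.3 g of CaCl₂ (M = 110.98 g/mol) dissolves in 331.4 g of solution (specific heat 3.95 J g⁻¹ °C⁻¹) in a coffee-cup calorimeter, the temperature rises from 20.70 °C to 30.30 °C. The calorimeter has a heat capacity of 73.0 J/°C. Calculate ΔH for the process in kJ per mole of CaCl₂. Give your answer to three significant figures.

ΔH = -85.1 kJ/mol

|ΔT| = |30.30 − 20.70| = 9.60 °C
|q_surr| = (331.4 × 3.95 + 73.0) × 9.60 = 1382.03 × 9.60 = 13270 J
n(CaCl₂) = 17.3 / 110.98 = 0.1559 mol
Temperature rose, so q_rxn = −|q_surr| = -13.27 kJ
ΔH = q_rxn / n = -85.12 kJ/mol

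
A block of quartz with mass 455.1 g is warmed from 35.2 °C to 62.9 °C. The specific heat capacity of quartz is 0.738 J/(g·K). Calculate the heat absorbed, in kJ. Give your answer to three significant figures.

q = m c ΔT = 455.1 × 0.738 × (62.9 − 35.2)
q = 455.1 × 0.738 × 27.7 = 9303 J = 9.30 kJ

q = 9.30 kJ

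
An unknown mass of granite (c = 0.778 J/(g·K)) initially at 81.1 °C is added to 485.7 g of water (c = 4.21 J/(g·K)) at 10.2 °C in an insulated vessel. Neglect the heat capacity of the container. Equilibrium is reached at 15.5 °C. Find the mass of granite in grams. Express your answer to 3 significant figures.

m = 212 g

q_gained = (485.7 × 4.21) × (15.5 − 10.2) = 10840 J
q_lost = m × 0.778 × (81.1 − 15.5) = 51.0368 m
m = 10840 / 51.0368 = 212 g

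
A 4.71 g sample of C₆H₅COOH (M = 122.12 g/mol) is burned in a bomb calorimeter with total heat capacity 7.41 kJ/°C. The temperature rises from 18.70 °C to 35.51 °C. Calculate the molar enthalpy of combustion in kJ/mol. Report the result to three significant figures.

ΔT = 35.51 − 18.70 = 16.81 °C
q_cal = C_cal × ΔT = 7.41 × 16.81 = 124.5621 kJ
n = 4.71 / 122.12 = 0.03857 mol
q_rxn = −q_cal = -124.5621 kJ
ΔH = -124.5621 / 0.03857 = -3230 kJ/mol

ΔH = -3230 kJ/mol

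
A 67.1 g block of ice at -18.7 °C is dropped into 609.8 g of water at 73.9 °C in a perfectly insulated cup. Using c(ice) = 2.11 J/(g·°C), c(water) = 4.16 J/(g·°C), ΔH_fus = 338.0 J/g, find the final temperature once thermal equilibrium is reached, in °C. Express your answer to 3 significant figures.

T_f = 57.6 °C

Heat to bring ice to 0 °C and melt it: q₁ = 67.1×2.11×18.7 + 67.1×338.0 = 25327 J
Heat the water can supply cooling to 0 °C: 609.8×4.16×73.9 = 187467 J > q₁, so all ice melts.
Energy balance: 609.8×4.16×(73.9 − T) = 25327 + 67.1×4.16×(T − 0)
2536.768(73.9 − T) = 25327 + 279.136 T
187467 − 25327 = 2815.904 T
T = 162140 / 2815.904 = 57.58 °C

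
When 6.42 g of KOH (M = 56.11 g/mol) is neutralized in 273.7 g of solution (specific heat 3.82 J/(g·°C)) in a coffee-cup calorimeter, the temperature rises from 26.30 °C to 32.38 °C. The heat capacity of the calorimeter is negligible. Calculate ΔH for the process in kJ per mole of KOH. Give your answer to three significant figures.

|ΔT| = |32.38 − 26.30| = 6.08 °C
|q_surr| = (273.7 × 3.82) × 6.08 = 1045.534 × 6.08 = 6357 J
n(KOH) = 6.42 / 56.11 = 0.1144 mol
Temperature rose, so q_rxn = −|q_surr| = -6.357 kJ
ΔH = q_rxn / n = -55.57 kJ/mol

ΔH = -55.6 kJ/mol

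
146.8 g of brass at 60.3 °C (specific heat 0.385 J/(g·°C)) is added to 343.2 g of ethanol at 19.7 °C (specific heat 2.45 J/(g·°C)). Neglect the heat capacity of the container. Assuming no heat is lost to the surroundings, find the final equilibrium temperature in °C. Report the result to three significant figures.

T_f = 22.3 °C

Heat lost by brass = heat gained by ethanol.
(146.8)(0.385)(60.3 − T) = (343.2)(2.45)(T − 19.7)
56.518 (60.3 − T) = 840.84 (T − 19.7)
3408.0 − 56.518 T = 840.84 T − 16565
19973.0 = 897.358 T
T = 22.26 °C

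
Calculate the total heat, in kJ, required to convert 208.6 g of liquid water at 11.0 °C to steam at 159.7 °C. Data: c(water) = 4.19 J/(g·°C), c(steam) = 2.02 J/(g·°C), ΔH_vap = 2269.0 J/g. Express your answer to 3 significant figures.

q = 576 kJ

q1 (heat water 11.0→100.0 °C): 208.6 × 4.19 × 89.0 = 77789 J
q2 (vaporize at 100 °C): 208.6 × 2269.0 = 473313 J
q3 (heat steam 100.0→159.7 °C): 208.6 × 2.02 × 59.7 = 25156 J
Total: 77789 + 473313 + 25156 = 576258 J = 576 kJ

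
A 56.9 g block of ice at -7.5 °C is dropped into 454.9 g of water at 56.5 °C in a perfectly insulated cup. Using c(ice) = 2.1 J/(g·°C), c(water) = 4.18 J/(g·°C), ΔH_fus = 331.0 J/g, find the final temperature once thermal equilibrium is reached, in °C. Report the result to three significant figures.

T_f = 41.0 °C

Heat to bring ice to 0 °C and melt it: q₁ = 56.9×2.1×7.5 + 56.9×331.0 = 19730 J
Heat the water can supply cooling to 0 °C: 454.9×4.18×56.5 = 107434 J > q₁, so all ice melts.
Energy balance: 454.9×4.18×(56.5 − T) = 19730 + 56.9×4.18×(T − 0)
1901.482(56.5 − T) = 19730 + 237.842 T
107434 − 19730 = 2139.324 T
T = 87704 / 2139.324 = 41.00 °C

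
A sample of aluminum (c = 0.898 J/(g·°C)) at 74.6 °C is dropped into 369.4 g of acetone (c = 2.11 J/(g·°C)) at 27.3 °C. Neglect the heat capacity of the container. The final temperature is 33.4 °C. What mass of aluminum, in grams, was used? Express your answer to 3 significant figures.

q_gained = (369.4 × 2.11) × (33.4 − 27.3) = 4755 J
q_lost = m × 0.898 × (74.6 − 33.4) = 36.9976 m
m = 4755 / 36.9976 = 129 g

m = 129 g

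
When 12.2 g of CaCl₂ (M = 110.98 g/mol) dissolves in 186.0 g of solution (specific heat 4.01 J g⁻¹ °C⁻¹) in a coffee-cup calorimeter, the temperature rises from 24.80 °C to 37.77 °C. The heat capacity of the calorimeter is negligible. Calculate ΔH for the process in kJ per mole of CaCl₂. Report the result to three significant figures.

ΔH = -88.0 kJ/mol

|ΔT| = |37.77 − 24.80| = 12.97 °C
|q_surr| = (186.0 × 4.01) × 12.97 = 745.86 × 12.97 = 9674 J
n(CaCl₂) = 12.2 / 110.98 = 0.1099 mol
Temperature rose, so q_rxn = −|q_surr| = -9.674 kJ
ΔH = q_rxn / n = -88.03 kJ/mol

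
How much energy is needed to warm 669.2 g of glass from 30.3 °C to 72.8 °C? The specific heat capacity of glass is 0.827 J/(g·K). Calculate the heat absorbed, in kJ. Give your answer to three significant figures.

q = m c ΔT = 669.2 × 0.827 × (72.8 − 30.3)
q = 669.2 × 0.827 × 42.5 = 23520 J = 23.5 kJ

q = 23.5 kJ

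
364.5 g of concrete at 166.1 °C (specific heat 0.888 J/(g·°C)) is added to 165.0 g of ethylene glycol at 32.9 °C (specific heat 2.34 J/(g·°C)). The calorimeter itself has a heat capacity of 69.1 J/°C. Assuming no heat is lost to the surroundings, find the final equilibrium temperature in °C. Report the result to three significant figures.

Heat lost by concrete = heat gained by ethylene glycol + calorimeter.
(364.5)(0.888)(166.1 − T) = [(165.0)(2.34) + 69.1](T − 32.9)
323.676 (166.1 − T) = 455.2 (T − 32.9)
53763 − 323.676 T = 455.2 T − 14976
68739 = 778.876 T
T = 88.25 °C

T_f = 88.3 °C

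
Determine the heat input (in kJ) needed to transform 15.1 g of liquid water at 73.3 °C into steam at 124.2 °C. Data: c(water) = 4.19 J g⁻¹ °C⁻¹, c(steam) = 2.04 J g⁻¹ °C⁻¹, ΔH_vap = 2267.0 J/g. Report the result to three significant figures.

q = 36.7 kJ

q1 (heat water 73.3→100.0 °C): 15.1 × 4.19 × 26.7 = 1689 J
q2 (vaporize at 100 °C): 15.1 × 2267.0 = 34232 J
q3 (heat steam 100.0→124.2 °C): 15.1 × 2.04 × 24.2 = 745 J
Total: 1689 + 34232 + 745 = 36666 J = 36.7 kJ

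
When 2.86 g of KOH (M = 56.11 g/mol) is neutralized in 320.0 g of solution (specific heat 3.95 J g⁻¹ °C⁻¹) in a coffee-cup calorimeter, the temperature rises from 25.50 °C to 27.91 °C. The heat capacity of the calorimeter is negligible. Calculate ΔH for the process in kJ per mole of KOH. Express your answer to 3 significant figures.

ΔH = -59.8 kJ/mol

|ΔT| = |27.91 − 25.50| = 2.41 °C
|q_surr| = (320.0 × 3.95) × 2.41 = 1264 × 2.41 = 3046 J
n(KOH) = 2.86 / 56.11 = 0.05097 mol
Temperature rose, so q_rxn = −|q_surr| = -3.046 kJ
ΔH = q_rxn / n = -59.76 kJ/mol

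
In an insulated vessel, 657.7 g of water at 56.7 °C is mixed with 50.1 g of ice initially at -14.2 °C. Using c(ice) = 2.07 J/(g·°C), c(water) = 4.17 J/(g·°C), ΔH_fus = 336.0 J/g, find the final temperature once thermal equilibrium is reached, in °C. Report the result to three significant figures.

Heat to bring ice to 0 °C and melt it: q₁ = 50.1×2.07×14.2 + 50.1×336.0 = 18306 J
Heat the water can supply cooling to 0 °C: 657.7×4.17×56.7 = 155506 J > q₁, so all ice melts.
Energy balance: 657.7×4.17×(56.7 − T) = 18306 + 50.1×4.17×(T − 0)
2742.609(56.7 − T) = 18306 + 208.917 T
155506 − 18306 = 2951.526 T
T = 137200 / 2951.526 = 46.48 °C

T_f = 46.5 °C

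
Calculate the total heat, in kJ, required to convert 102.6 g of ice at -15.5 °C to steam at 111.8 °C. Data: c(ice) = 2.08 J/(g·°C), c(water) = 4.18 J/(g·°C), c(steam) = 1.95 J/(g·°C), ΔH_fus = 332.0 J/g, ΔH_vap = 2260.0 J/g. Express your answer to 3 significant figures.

q = 314 kJ

q1 (heat ice -15.5→0.0 °C): 102.6 × 2.08 × 15.5 = 3308 J
q2 (melt at 0 °C): 102.6 × 332.0 = 34063 J
q3 (heat water 0.0→100.0 °C): 102.6 × 4.18 × 100.0 = 42887 J
q4 (vaporize at 100 °C): 102.6 × 2260.0 = 231876 J
q5 (heat steam 100.0→111.8 °C): 102.6 × 1.95 × 11.8 = 2361 J
Total: 3308 + 34063 + 42887 + 231876 + 2361 = 314495 J = 314 kJ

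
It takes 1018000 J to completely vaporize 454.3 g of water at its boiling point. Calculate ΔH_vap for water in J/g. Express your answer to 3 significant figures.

ΔH_vap = q / m = 1018000 / 454.3 = 2240 J/g

ΔH_vap = 2240 J/g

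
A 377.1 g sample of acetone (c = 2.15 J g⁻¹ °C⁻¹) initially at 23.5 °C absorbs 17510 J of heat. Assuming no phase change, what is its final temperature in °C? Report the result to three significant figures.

T_f = 45.1 °C

ΔT = q / (m c) = 17510 / (377.1 × 2.15) = 21.60 °C
T_f = 23.5 + 21.60 = 45.10 °C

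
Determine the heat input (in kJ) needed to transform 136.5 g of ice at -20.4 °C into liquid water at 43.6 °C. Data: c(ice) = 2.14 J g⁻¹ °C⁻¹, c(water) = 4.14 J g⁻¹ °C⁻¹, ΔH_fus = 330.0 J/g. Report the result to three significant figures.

q1 (heat ice -20.4→0.0 °C): 136.5 × 2.14 × 20.4 = 5959 J
q2 (melt at 0 °C): 136.5 × 330.0 = 45045 J
q3 (heat water 0.0→43.6 °C): 136.5 × 4.14 × 43.6 = 24639 J
Total: 5959 + 45045 + 24639 = 75643 J = 75.6 kJ

q = 75.6 kJ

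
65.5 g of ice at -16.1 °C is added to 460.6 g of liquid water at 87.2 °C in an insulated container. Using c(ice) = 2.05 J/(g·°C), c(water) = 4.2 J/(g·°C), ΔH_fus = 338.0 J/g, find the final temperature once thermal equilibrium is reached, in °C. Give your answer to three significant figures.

Heat to bring ice to 0 °C and melt it: q₁ = 65.5×2.05×16.1 + 65.5×338.0 = 24301 J
Heat the water can supply cooling to 0 °C: 460.6×4.2×87.2 = 168690 J > q₁, so all ice melts.
Energy balance: 460.6×4.2×(87.2 − T) = 24301 + 65.5×4.2×(T − 0)
1934.52(87.2 − T) = 24301 + 275.1 T
168690 − 24301 = 2209.62 T
T = 144389 / 2209.62 = 65.346 °C

T_f = 65.3 °C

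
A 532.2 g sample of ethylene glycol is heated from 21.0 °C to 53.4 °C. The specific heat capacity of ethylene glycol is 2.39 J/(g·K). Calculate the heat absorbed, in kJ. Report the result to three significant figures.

q = m c ΔT = 532.2 × 2.39 × (53.4 − 21.0)
q = 532.2 × 2.39 × 32.4 = 41210 J = 41.2 kJ

q = 41.2 kJ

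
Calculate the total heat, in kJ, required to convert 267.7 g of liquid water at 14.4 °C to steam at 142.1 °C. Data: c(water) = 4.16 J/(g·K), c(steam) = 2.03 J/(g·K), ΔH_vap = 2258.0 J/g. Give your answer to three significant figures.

q1 (heat water 14.4→100.0 °C): 267.7 × 4.16 × 85.6 = 95327 J
q2 (vaporize at 100 °C): 267.7 × 2258.0 = 604467 J
q3 (heat steam 100.0→142.1 °C): 267.7 × 2.03 × 42.1 = 22878 J
Total: 95327 + 604467 + 22878 = 722672 J = 723 kJ

q = 723 kJ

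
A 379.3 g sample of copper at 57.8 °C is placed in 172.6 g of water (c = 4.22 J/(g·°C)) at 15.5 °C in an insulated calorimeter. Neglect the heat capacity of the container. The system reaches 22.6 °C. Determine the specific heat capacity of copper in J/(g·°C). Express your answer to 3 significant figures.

c = 0.387 J/(g·°C)

q_gained = (172.6 × 4.22) × (22.6 − 15.5) = 5171 J
q_lost = 379.3 × c × (57.8 − 22.6) = 13351.36 c
Set equal: c = 5171 / 13351.36 = 0.387 J/(g·°C)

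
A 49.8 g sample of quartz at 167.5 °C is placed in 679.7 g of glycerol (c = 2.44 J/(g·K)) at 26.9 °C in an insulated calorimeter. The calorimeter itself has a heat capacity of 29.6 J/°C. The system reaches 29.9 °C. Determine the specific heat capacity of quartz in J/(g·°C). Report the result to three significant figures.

q_gained = (679.7 × 2.44 + 29.6) × (29.9 − 26.9) = 5064 J
q_lost = 49.8 × c × (167.5 − 29.9) = 6852.48 c
Set equal: c = 5064 / 6852.48 = 0.739 J/(g·°C)

c = 0.739 J/(g·°C)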